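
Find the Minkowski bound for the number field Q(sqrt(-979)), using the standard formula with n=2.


d = -979, d mod 4 = 1, so disc(K) = d = -979; |disc(K)| = 979
Imaginary quadratic field, so n = 2, s = r2 = 1, r1 = 0
M = (n!/n^n) * (4/pi)^s * sqrt(|disc(K)|) = (2!/2^2) * (4/pi)^1 * sqrt(979)
= 0.5 * 1.273240 * 31.288976
= 19.9192

19.9192


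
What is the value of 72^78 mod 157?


p = 157 is prime and the exponent is (p-1)/2 = 78, so by Euler's criterion 72^78 = (72/157) = +1 or -1 mod 157.
Compute by square-and-multiply:
  78 = 64 + 8 + 4 + 2 (binary 1001110)
  Repeated squaring mod 157: 72^1 = 72, 72^2 = 3, 72^4 = 9, 72^8 = 81, 72^16 = 124, 72^32 = 147, 72^64 = 100
  72^78 = 72^64 * 72^8 * 72^4 * 72^2 = 100 * 81 * 9 * 3 mod 157
    100 * 81 = 8100 = 93 mod 157
    93 * 9 = 837 = 52 mod 157
    52 * 3 = 156 = 156 mod 157
  72^78 = 156 mod 157
Result 156 = p - 1 = -1 mod 157: 72 is a quadratic non-residue mod 157. As a residue in [0, p-1] the value is 156.
72^78 mod 157 = 156

156


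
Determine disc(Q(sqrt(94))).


For K = Q(sqrt(d)) with d squarefree: disc(K) = d if d = 1 mod 4, and disc(K) = 4d if d = 2 or 3 mod 4.
Here d = 94, and d mod 4 = 2.
d = 2 mod 4, not 1 (O_K = Z[sqrt(d)]), so disc(K) = 4d = 4 * (94) = 376

376


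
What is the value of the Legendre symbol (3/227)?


p = 227 is prime, so compute (3/227) with the reciprocity algorithm (Jacobi-symbol steps: pull out 2s via (2/n), flip via reciprocity, reduce):
  reciprocity: (3/227) -> -(227/3)
  reduce: (2/3)
  pull out 2: (2/3) = -1  (since 3 mod 8 = 3)
  (1/3) = 1
Product of signs = 1
(3/227) = 1

1


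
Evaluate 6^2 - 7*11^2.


x^2 - d*y^2
= 6^2 - 7*11^2
= 36 - 847
= -811

-811


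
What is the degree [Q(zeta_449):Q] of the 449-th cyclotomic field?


The degree equals Euler's totient phi(449).
449 = 449
phi(449) = 448

448


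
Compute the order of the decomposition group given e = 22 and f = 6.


|D_P| = e * f
= 22 * 6
= 132

132


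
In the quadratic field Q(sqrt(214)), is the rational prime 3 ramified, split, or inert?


K = Q(sqrt(214)). Since d mod 4 = 2, disc(K) = 856.
Check p | disc: 856 mod 3 = 1.
p does not divide disc. Compute Legendre symbol (d/p):
1^((3-1)/2) mod 3 = 1
(d/p) = 1, so p splits: (p) = P*P' with e=1, f=1, g=2.
Therefore p is split.

split


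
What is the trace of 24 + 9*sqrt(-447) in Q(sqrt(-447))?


Tr(a + b*sqrt(d)) = (a + b*sqrt(d)) + (a - b*sqrt(d)) = 2a
= 2 * (24)
= 48

48


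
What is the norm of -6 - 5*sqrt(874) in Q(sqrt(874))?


N(a + b*sqrt(d)) = a^2 - d*b^2
= (-6)^2 - (874)*(-5)^2
= 36 - 21850
= -21814

-21814


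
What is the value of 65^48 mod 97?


p = 97 is prime and the exponent is (p-1)/2 = 48, so by Euler's criterion 65^48 = (65/97) = +1 or -1 mod 97.
Compute by square-and-multiply:
  48 = 32 + 16 (binary 110000)
  Repeated squaring mod 97: 65^1 = 65, 65^2 = 54, 65^4 = 6, 65^8 = 36, 65^16 = 35, 65^32 = 61
  65^48 = 65^32 * 65^16 = 61 * 35 mod 97
    61 * 35 = 2135 = 1 mod 97
  65^48 = 1 mod 97
Result 1: 65 is a quadratic residue mod 97.
65^48 mod 97 = 1

1


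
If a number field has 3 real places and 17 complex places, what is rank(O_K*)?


By Dirichlet's unit theorem:
rank = r1 + r2 - 1
= 3 + 17 - 1
= 19

19


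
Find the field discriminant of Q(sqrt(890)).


For K = Q(sqrt(d)) with d squarefree: disc(K) = d if d = 1 mod 4, and disc(K) = 4d if d = 2 or 3 mod 4.
Here d = 890, and d mod 4 = 2.
d = 2 mod 4, not 1 (O_K = Z[sqrt(d)]), so disc(K) = 4d = 4 * (890) = 3560

3560


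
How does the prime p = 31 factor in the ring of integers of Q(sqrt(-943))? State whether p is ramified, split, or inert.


K = Q(sqrt(-943)). Since d mod 4 = 1, disc(K) = -943.
Check p | disc: -943 mod 31 = 18.
p does not divide disc. Compute Legendre symbol (d/p):
18^((31-1)/2) mod 31 = 1
(d/p) = 1, so p splits: (p) = P*P' with e=1, f=1, g=2.
Therefore p is split.

split


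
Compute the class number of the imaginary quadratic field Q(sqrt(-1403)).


K = Q(sqrt(-1403)). d mod 4 = 1, so D = disc(K) = d = -1403
h(K) equals the number of primitive reduced positive-definite forms (a, b, c) = a*x^2 + b*x*y + c*y^2 with b^2 - 4ac = D,
where reduced means |b| <= a <= c, with b >= 0 whenever |b| = a or a = c, and primitive means gcd(a, b, c) = 1.
Reduced forces 3a^2 <= |D| = 1403, so 1 <= a <= 21; b must have the parity of D, and c = (b^2 - D)/(4a) must be an integer >= a.
Enumerate a = 1..21, b in [-a, a]:
  a=1: (1, 1, 351)  [1]
  a=2: none
  a=3: (3, -1, 117), (3, 1, 117)  [2]
  a=4..6: none
  a=7: (7, -5, 51), (7, 5, 51)  [2]
  a=8: none
  a=9: (9, -1, 39), (9, 1, 39)  [2]
  a=10: none
  a=11: (11, -7, 33), (11, 7, 33)  [2]
  a=12: none
  a=13: (13, -1, 27), (13, 1, 27)  [2]
  a=14..16: none
  a=17: (17, -5, 21), (17, 5, 21)  [2]
  a=18..20: none
  a=21: (21, 19, 21)  [1]
Total reduced forms: 1 + 2 + 2 + 2 + 2 + 2 + 2 + 1 = 14
h = 14

14


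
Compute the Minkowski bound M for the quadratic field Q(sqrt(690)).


d = 690, d mod 4 = 2, so disc(K) = 4d = 2760; |disc(K)| = 2760
Real quadratic field, so n = 2, s = r2 = 0, r1 = 2
M = (n!/n^n) * (4/pi)^s * sqrt(|disc(K)|) = (2!/2^2) * (4/pi)^0 * sqrt(2760)
= 0.5 * 1.000000 * 52.535702
= 26.2679

26.2679


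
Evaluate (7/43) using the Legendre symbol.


p = 43 is prime, so compute (7/43) with the reciprocity algorithm (Jacobi-symbol steps: pull out 2s via (2/n), flip via reciprocity, reduce):
  reciprocity: (7/43) -> -(43/7)
  reduce: (1/7)
  (1/7) = 1
Product of signs = -1
(7/43) = -1

-1


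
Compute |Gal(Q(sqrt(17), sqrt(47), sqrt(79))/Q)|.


The 3 square roots of distinct primes are multiplicatively independent over Q,
so [K:Q] = 2^3 and Gal(K/Q) is isomorphic to (Z/2Z)^3.
|Gal| = 2^3 = 8

8


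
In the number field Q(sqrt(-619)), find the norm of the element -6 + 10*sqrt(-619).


N(a + b*sqrt(d)) = a^2 - d*b^2
= (-6)^2 - (-619)*(10)^2
= 36 + 61900
= 61936

61936


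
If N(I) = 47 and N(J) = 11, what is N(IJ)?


N(IJ) = N(I) * N(J)
= 47 * 11
= 517

517


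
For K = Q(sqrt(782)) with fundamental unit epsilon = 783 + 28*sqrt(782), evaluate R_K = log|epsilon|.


epsilon = 783 + 28*sqrt(782)
= 1565.9994
R = ln(1565.9994)
= 7.3563

7.3563


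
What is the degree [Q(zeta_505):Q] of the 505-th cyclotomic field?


The degree equals Euler's totient phi(505).
505 = 5 * 101
phi(505) = 400

400


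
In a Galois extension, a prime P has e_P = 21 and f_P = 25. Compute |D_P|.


|D_P| = e * f
= 21 * 25
= 525

525


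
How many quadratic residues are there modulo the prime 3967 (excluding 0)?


For prime p, the number of non-zero quadratic residues is (p-1)/2.
= (3967-1)/2
= 1983

1983


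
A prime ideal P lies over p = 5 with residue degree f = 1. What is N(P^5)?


N(P^a) = p^(a*f)
= 5^(5*1)
= 5^5
= 3125

3125


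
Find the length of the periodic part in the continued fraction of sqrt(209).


Run the CF algorithm for sqrt(209).
a_0 = floor(sqrt(209)) = 14; set m_0=0, q_0=1.
Recurrence: m' = q*a - m,  q' = (d - m'^2)/q,  a' = floor((a_0 + m')/q').
  step 1: m=14, q=13, a=2
  step 2: m=12, q=5, a=5
  step 3: m=13, q=8, a=3
  step 4: m=11, q=11, a=2
  step 5: m=11, q=8, a=3
  step 6: m=13, q=5, a=5
  step 7: m=12, q=13, a=2
  step 8: m=14, q=1, a=28
a_8 = 2*a_0 = 28, so the period closes here.
sqrt(209) = [14; 2, 5, 3, 2, 3, 5, 2, 28]
Period length = 8

8


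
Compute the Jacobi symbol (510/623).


Compute (510/623) via quadratic reciprocity:
  pull out 2: (2/623) = +1  (since 623 mod 8 = 7)
  reciprocity: (255/623) -> -(623/255)
  reduce: (113/255)
  reciprocity: (113/255) -> +(255/113)
  reduce: (29/113)
  reciprocity: (29/113) -> +(113/29)
  reduce: (26/29)
  pull out 2: (2/29) = -1  (since 29 mod 8 = 5)
  reciprocity: (13/29) -> +(29/13)
  reduce: (3/13)
  reciprocity: (3/13) -> +(13/3)
  reduce: (1/3)
  (1/3) = 1
Product of signs = 1

1


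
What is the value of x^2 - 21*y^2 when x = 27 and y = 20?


x^2 - d*y^2
= 27^2 - 21*20^2
= 729 - 8400
= -7671

-7671


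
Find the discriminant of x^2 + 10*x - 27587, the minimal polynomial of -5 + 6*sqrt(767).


The element -5 + 6*sqrt(767) has minimal polynomial:
x^2 + 10*x - 27587
Discriminant = (10)^2 - 4*(-27587)
= 100 + 110348
= 110448

110448


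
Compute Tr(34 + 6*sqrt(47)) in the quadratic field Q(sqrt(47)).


Tr(a + b*sqrt(d)) = (a + b*sqrt(d)) + (a - b*sqrt(d)) = 2a
= 2 * (34)
= 68

68


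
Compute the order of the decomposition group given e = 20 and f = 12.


|D_P| = e * f
= 20 * 12
= 240

240


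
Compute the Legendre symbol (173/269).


p = 269 is prime, so compute (173/269) with the reciprocity algorithm (Jacobi-symbol steps: pull out 2s via (2/n), flip via reciprocity, reduce):
  reciprocity: (173/269) -> +(269/173)
  reduce: (96/173)
  pull out 2: (2/173) = -1  (since 173 mod 8 = 5)
  pull out 2: (2/173) = -1  (since 173 mod 8 = 5)
  pull out 2: (2/173) = -1  (since 173 mod 8 = 5)
  pull out 2: (2/173) = -1  (since 173 mod 8 = 5)
  pull out 2: (2/173) = -1  (since 173 mod 8 = 5)
  reciprocity: (3/173) -> +(173/3)
  reduce: (2/3)
  pull out 2: (2/3) = -1  (since 3 mod 8 = 3)
  (1/3) = 1
Product of signs = 1
(173/269) = 1

1


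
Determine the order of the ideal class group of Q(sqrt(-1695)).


K = Q(sqrt(-1695)). d mod 4 = 1, so D = disc(K) = d = -1695
h(K) equals the number of primitive reduced positive-definite forms (a, b, c) = a*x^2 + b*x*y + c*y^2 with b^2 - 4ac = D,
where reduced means |b| <= a <= c, with b >= 0 whenever |b| = a or a = c, and primitive means gcd(a, b, c) = 1.
Reduced forces 3a^2 <= |D| = 1695, so 1 <= a <= 23; b must have the parity of D, and c = (b^2 - D)/(4a) must be an integer >= a.
Enumerate a = 1..23, b in [-a, a]:
  a=1: (1, 1, 424)  [1]
  a=2: (2, -1, 212), (2, 1, 212)  [2]
  a=3: (3, 3, 142)  [1]
  a=4: (4, -1, 106), (4, 1, 106)  [2]
  a=5: (5, 5, 86)  [1]
  a=6: (6, -3, 71), (6, 3, 71)  [2]
  a=7: none
  a=8: (8, -1, 53), (8, 1, 53)  [2]
  a=9: none
  a=10: (10, -5, 43), (10, 5, 43)  [2]
  a=11: none
  a=12: (12, -9, 37), (12, 9, 37)  [2]
  a=13..14: none
  a=15: (15, 15, 32)  [1]
  a=16: (16, -15, 30), (16, 15, 30)  [2]
  a=17..19: none
  a=20: (20, -15, 24), (20, 15, 24)  [2]
  a=21..23: none
Total reduced forms: 1 + 2 + 1 + 2 + 1 + 2 + 2 + 2 + 2 + 1 + 2 + 2 = 20
h = 20

20


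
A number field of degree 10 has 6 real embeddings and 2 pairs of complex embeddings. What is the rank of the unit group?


By Dirichlet's unit theorem:
rank = r1 + r2 - 1
= 6 + 2 - 1
= 7

7


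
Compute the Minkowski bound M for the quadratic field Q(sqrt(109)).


d = 109, d mod 4 = 1, so disc(K) = d = 109; |disc(K)| = 109
Real quadratic field, so n = 2, s = r2 = 0, r1 = 2
M = (n!/n^n) * (4/pi)^s * sqrt(|disc(K)|) = (2!/2^2) * (4/pi)^0 * sqrt(109)
= 0.5 * 1.000000 * 10.440307
= 5.2202

5.2202


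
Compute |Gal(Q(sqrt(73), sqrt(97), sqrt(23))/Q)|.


The 3 square roots of distinct primes are multiplicatively independent over Q,
so [K:Q] = 2^3 and Gal(K/Q) is isomorphic to (Z/2Z)^3.
|Gal| = 2^3 = 8

8


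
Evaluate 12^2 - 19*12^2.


x^2 - d*y^2
= 12^2 - 19*12^2
= 144 - 2736
= -2592

-2592


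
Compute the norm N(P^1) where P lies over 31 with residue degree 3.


N(P^a) = p^(a*f)
= 31^(1*3)
= 31^3
= 29791

29791


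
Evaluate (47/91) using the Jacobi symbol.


Compute (47/91) via quadratic reciprocity:
  reciprocity: (47/91) -> -(91/47)
  reduce: (44/47)
  pull out 2: (2/47) = +1  (since 47 mod 8 = 7)
  pull out 2: (2/47) = +1  (since 47 mod 8 = 7)
  reciprocity: (11/47) -> -(47/11)
  reduce: (3/11)
  reciprocity: (3/11) -> -(11/3)
  reduce: (2/3)
  pull out 2: (2/3) = -1  (since 3 mod 8 = 3)
  (1/3) = 1
Product of signs = 1

1


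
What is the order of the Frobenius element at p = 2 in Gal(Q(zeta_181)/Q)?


The Frobenius at p in Gal(Q(zeta_n)/Q) = (Z/nZ)* is the class of p, so its order is ord_181(2), the smallest k >= 1 with 2^k = 1 mod 181.
n = 181 = 181, phi(181) = 180; the order divides phi(n).
Divisors of 180: 1, 2, 3, 4, 5, 6, 9, 10, 12, 15, 18, 20, 30, 36, 45, 60, 90, 180
Repeated squaring mod 181: 2^1 = 2, 2^2 = 4, 2^4 = 16, 2^8 = 75, 2^16 = 14, 2^32 = 15, 2^64 = 44, 2^128 = 126
Test divisors in increasing order:
  k=1: 2^1 = 2 mod 181
  k=2: 2^2 = 4 mod 181
  k=3: 2^3 = 4 * 2 = 8 mod 181
  k=4: 2^4 = 16 mod 181
  k=5: 2^5 = 16 * 2 = 32 mod 181
  k=6: 2^6 = 16 * 4 = 64 mod 181
  k=9: 2^9 = 75 * 2 = 150 mod 181
  k=10: 2^10 = 75 * 4 = 119 mod 181
  k=12: 2^12 = 75 * 16 = 114 mod 181
  k=15: 2^15 = 75 * 16 * 4 * 2 = 7 mod 181
  k=18: 2^18 = 14 * 4 = 56 mod 181
  k=20: 2^20 = 14 * 16 = 43 mod 181
  k=30: 2^30 = 14 * 75 * 16 * 4 = 49 mod 181
  k=36: 2^36 = 15 * 16 = 59 mod 181
  k=45: 2^45 = 15 * 75 * 16 * 2 = 162 mod 181
  k=60: 2^60 = 15 * 14 * 75 * 16 = 48 mod 181
  k=90: 2^90 = 44 * 14 * 75 * 4 = 180 mod 181
  k=180: 2^180 = 126 * 15 * 14 * 16 = 1 mod 181  <- first divisor giving 1
Order = 180

180


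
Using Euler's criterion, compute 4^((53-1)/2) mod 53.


p = 53 is prime and the exponent is (p-1)/2 = 26, so by Euler's criterion 4^26 = (4/53) = +1 or -1 mod 53.
Compute by square-and-multiply:
  26 = 16 + 8 + 2 (binary 11010)
  Repeated squaring mod 53: 4^1 = 4, 4^2 = 16, 4^4 = 44, 4^8 = 28, 4^16 = 42
  4^26 = 4^16 * 4^8 * 4^2 = 42 * 28 * 16 mod 53
    42 * 28 = 1176 = 10 mod 53
    10 * 16 = 160 = 1 mod 53
  4^26 = 1 mod 53
Result 1: 4 is a quadratic residue mod 53.
4^26 mod 53 = 1

1


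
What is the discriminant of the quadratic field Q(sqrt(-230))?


For K = Q(sqrt(d)) with d squarefree: disc(K) = d if d = 1 mod 4, and disc(K) = 4d if d = 2 or 3 mod 4.
Here d = -230, and d mod 4 = 2.
d = 2 mod 4, not 1 (O_K = Z[sqrt(d)]), so disc(K) = 4d = 4 * (-230) = -920

-920


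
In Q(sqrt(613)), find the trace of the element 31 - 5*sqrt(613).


Tr(a + b*sqrt(d)) = (a + b*sqrt(d)) + (a - b*sqrt(d)) = 2a
= 2 * (31)
= 62

62


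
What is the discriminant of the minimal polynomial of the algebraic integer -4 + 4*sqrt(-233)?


The element -4 + 4*sqrt(-233) has minimal polynomial:
x^2 + 8*x + 3744
Discriminant = (8)^2 - 4*(3744)
= 64 - 14976
= -14912

-14912


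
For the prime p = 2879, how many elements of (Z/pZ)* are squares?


For prime p, the number of non-zero quadratic residues is (p-1)/2.
= (2879-1)/2
= 1439

1439


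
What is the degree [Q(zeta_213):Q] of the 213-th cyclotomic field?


The degree equals Euler's totient phi(213).
213 = 3 * 71
phi(213) = 140

140


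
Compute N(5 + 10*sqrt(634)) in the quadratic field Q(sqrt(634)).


N(a + b*sqrt(d)) = a^2 - d*b^2
= (5)^2 - (634)*(10)^2
= 25 - 63400
= -63375

-63375


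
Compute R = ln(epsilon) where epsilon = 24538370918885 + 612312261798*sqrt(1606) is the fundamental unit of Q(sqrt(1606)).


epsilon = 24538370918885 + 612312261798*sqrt(1606)
= 4.9077e+13
R = ln(4.9077e+13)
= 31.5244

31.5244


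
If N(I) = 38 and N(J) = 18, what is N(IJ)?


N(IJ) = N(I) * N(J)
= 38 * 18
= 684

684


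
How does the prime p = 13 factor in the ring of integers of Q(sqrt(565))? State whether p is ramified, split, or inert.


K = Q(sqrt(565)). Since d mod 4 = 1, disc(K) = 565.
Check p | disc: 565 mod 13 = 6.
p does not divide disc. Compute Legendre symbol (d/p):
6^((13-1)/2) mod 13 = -1
(d/p) = -1, so p is inert: (p) stays prime with e=1, f=2, g=1.
Therefore p is inert.

inert


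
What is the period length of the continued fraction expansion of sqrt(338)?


Run the CF algorithm for sqrt(338).
a_0 = floor(sqrt(338)) = 18; set m_0=0, q_0=1.
Recurrence: m' = q*a - m,  q' = (d - m'^2)/q,  a' = floor((a_0 + m')/q').
  step 1: m=18, q=14, a=2
  step 2: m=10, q=17, a=1
  step 3: m=7, q=17, a=1
  step 4: m=10, q=14, a=2
  step 5: m=18, q=1, a=36
a_5 = 2*a_0 = 36, so the period closes here.
sqrt(338) = [18; 2, 1, 1, 2, 36]
Period length = 5

5


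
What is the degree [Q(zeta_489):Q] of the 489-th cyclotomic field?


The degree equals Euler's totient phi(489).
489 = 3 * 163
phi(489) = 324

324


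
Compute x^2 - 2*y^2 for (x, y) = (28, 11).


x^2 - d*y^2
= 28^2 - 2*11^2
= 784 - 242
= 542

542


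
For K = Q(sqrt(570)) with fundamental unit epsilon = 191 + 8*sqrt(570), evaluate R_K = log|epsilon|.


epsilon = 191 + 8*sqrt(570)
= 381.9974
R = ln(381.9974)
= 5.9454

5.9454


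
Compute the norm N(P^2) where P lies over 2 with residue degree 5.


N(P^a) = p^(a*f)
= 2^(2*5)
= 2^10
= 1024

1024


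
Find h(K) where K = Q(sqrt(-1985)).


K = Q(sqrt(-1985)). d mod 4 = 3, so D = disc(K) = 4d = -7940
h(K) equals the number of primitive reduced positive-definite forms (a, b, c) = a*x^2 + b*x*y + c*y^2 with b^2 - 4ac = D,
where reduced means |b| <= a <= c, with b >= 0 whenever |b| = a or a = c, and primitive means gcd(a, b, c) = 1.
Reduced forces 3a^2 <= |D| = 7940, so 1 <= a <= 51; b must have the parity of D, and c = (b^2 - D)/(4a) must be an integer >= a.
Enumerate a = 1..51, b in [-a, a]:
  a=1: (1, 0, 1985)  [1]
  a=2: (2, 2, 993)  [1]
  a=3: (3, -2, 662), (3, 2, 662)  [2]
  a=4: none
  a=5: (5, 0, 397)  [1]
  a=6: (6, -2, 331), (6, 2, 331)  [2]
  a=7..8: none
  a=9: (9, -4, 221), (9, 4, 221)  [2]
  a=10: (10, 10, 201)  [1]
  a=11..12: none
  a=13: (13, -4, 153), (13, 4, 153)  [2]
  a=14: none
  a=15: (15, -10, 134), (15, 10, 134)  [2]
  a=16: none
  a=17: (17, -4, 117), (17, 4, 117)  [2]
  a=18: (18, -14, 113), (18, 14, 113)  [2]
  a=19..22: none
  a=23: (23, -8, 87), (23, 8, 87)  [2]
  a=24..25: none
  a=26: (26, -22, 81), (26, 22, 81)  [2]
  a=27: (27, -22, 78), (27, 22, 78)  [2]
  a=28: none
  a=29: (29, -8, 69), (29, 8, 69)  [2]
  a=30: (30, -10, 67), (30, 10, 67)  [2]
  a=31..33: none
  a=34: (34, -30, 65), (34, 30, 65)  [2]
  a=35..38: none
  a=39: (39, -22, 54), (39, -4, 51), (39, 4, 51), (39, 22, 54)  [4]
  a=40..42: none
  a=43: (43, -12, 47), (43, 12, 47)  [2]
  a=44: none
  a=45: (45, -40, 53), (45, 40, 53)  [2]
  a=46: (46, -38, 51), (46, 38, 51)  [2]
  a=47..51: none
Total reduced forms: 1 + 1 + 2 + 1 + 2 + 2 + 1 + 2 + 2 + 2 + 2 + 2 + 2 + 2 + 2 + 2 + 2 + 4 + 2 + 2 + 2 = 40
h = 40

40


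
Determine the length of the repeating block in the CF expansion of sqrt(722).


Run the CF algorithm for sqrt(722).
a_0 = floor(sqrt(722)) = 26; set m_0=0, q_0=1.
Recurrence: m' = q*a - m,  q' = (d - m'^2)/q,  a' = floor((a_0 + m')/q').
  step 1: m=26, q=46, a=1
  step 2: m=20, q=7, a=6
  step 3: m=22, q=34, a=1
  step 4: m=12, q=17, a=2
  step 5: m=22, q=14, a=3
  step 6: m=20, q=23, a=2
  step 7: m=26, q=2, a=26
  step 8: m=26, q=23, a=2
  step 9: m=20, q=14, a=3
  step 10: m=22, q=17, a=2
  step 11: m=12, q=34, a=1
  step 12: m=22, q=7, a=6
  step 13: m=20, q=46, a=1
  step 14: m=26, q=1, a=52
a_14 = 2*a_0 = 52, so the period closes here.
sqrt(722) = [26; 1, 6, 1, 2, 3, 2, 26, 2, 3, 2, 1, 6, 1, 52]
Period length = 14

14


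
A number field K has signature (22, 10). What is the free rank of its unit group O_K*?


By Dirichlet's unit theorem:
rank = r1 + r2 - 1
= 22 + 10 - 1
= 31

31


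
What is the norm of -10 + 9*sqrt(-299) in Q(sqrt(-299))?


N(a + b*sqrt(d)) = a^2 - d*b^2
= (-10)^2 - (-299)*(9)^2
= 100 + 24219
= 24319

24319


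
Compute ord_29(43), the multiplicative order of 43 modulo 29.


We want ord_29(43), the smallest k >= 1 with 43^k = 1 mod 29.
n = 29 = 29, phi(29) = 28; the order divides phi(n).
Divisors of 28: 1, 2, 4, 7, 14, 28
Repeated squaring mod 29: 43^1 = 14, 43^2 = 22, 43^4 = 20, 43^8 = 23, 43^16 = 7
Test divisors in increasing order:
  k=1: 43^1 = 14 mod 29
  k=2: 43^2 = 22 mod 29
  k=4: 43^4 = 20 mod 29
  k=7: 43^7 = 20 * 22 * 14 = 12 mod 29
  k=14: 43^14 = 23 * 20 * 22 = 28 mod 29
  k=28: 43^28 = 7 * 23 * 20 = 1 mod 29  <- first divisor giving 1
Order = 28

28


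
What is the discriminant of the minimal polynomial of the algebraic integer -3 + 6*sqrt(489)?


The element -3 + 6*sqrt(489) has minimal polynomial:
x^2 + 6*x - 17595
Discriminant = (6)^2 - 4*(-17595)
= 36 + 70380
= 70416

70416


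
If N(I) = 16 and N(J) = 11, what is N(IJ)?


N(IJ) = N(I) * N(J)
= 16 * 11
= 176

176


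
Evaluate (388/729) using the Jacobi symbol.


Compute (388/729) via quadratic reciprocity:
  pull out 2: (2/729) = +1  (since 729 mod 8 = 1)
  pull out 2: (2/729) = +1  (since 729 mod 8 = 1)
  reciprocity: (97/729) -> +(729/97)
  reduce: (50/97)
  pull out 2: (2/97) = +1  (since 97 mod 8 = 1)
  reciprocity: (25/97) -> +(97/25)
  reduce: (22/25)
  pull out 2: (2/25) = +1  (since 25 mod 8 = 1)
  reciprocity: (11/25) -> +(25/11)
  reduce: (3/11)
  reciprocity: (3/11) -> -(11/3)
  reduce: (2/3)
  pull out 2: (2/3) = -1  (since 3 mod 8 = 3)
  (1/3) = 1
Product of signs = 1

1


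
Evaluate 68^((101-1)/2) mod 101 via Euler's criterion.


p = 101 is prime and the exponent is (p-1)/2 = 50, so by Euler's criterion 68^50 = (68/101) = +1 or -1 mod 101.
Compute by square-and-multiply:
  50 = 32 + 16 + 2 (binary 110010)
  Repeated squaring mod 101: 68^1 = 68, 68^2 = 79, 68^4 = 80, 68^8 = 37, 68^16 = 56, 68^32 = 5
  68^50 = 68^32 * 68^16 * 68^2 = 5 * 56 * 79 mod 101
    5 * 56 = 280 = 78 mod 101
    78 * 79 = 6162 = 1 mod 101
  68^50 = 1 mod 101
Result 1: 68 is a quadratic residue mod 101.
68^50 mod 101 = 1

1


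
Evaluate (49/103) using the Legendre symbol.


p = 103 is prime, so compute (49/103) with the reciprocity algorithm (Jacobi-symbol steps: pull out 2s via (2/n), flip via reciprocity, reduce):
  reciprocity: (49/103) -> +(103/49)
  reduce: (5/49)
  reciprocity: (5/49) -> +(49/5)
  reduce: (4/5)
  pull out 2: (2/5) = -1  (since 5 mod 8 = 5)
  pull out 2: (2/5) = -1  (since 5 mod 8 = 5)
  (1/5) = 1
Product of signs = 1
(49/103) = 1

1


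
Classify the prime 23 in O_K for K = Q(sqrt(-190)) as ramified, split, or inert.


K = Q(sqrt(-190)). Since d mod 4 = 2, disc(K) = -760.
Check p | disc: -760 mod 23 = 22.
p does not divide disc. Compute Legendre symbol (d/p):
17^((23-1)/2) mod 23 = -1
(d/p) = -1, so p is inert: (p) stays prime with e=1, f=2, g=1.
Therefore p is inert.

inert


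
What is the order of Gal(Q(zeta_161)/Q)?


|Gal(Q(zeta_161)/Q)| = phi(161)
= 132

132


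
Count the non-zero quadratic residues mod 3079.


For prime p, the number of non-zero quadratic residues is (p-1)/2.
= (3079-1)/2
= 1539

1539


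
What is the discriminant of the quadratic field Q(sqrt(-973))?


For K = Q(sqrt(d)) with d squarefree: disc(K) = d if d = 1 mod 4, and disc(K) = 4d if d = 2 or 3 mod 4.
Here d = -973, and d mod 4 = 3.
d = 3 mod 4, not 1 (O_K = Z[sqrt(d)]), so disc(K) = 4d = 4 * (-973) = -3892

-3892


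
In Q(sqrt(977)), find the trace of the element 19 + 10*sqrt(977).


Tr(a + b*sqrt(d)) = (a + b*sqrt(d)) + (a - b*sqrt(d)) = 2a
= 2 * (19)
= 38

38


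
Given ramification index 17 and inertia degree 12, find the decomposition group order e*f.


|D_P| = e * f
= 17 * 12
= 204

204


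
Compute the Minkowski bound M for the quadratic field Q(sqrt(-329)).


d = -329, d mod 4 = 3, so disc(K) = 4d = -1316; |disc(K)| = 1316
Imaginary quadratic field, so n = 2, s = r2 = 1, r1 = 0
M = (n!/n^n) * (4/pi)^s * sqrt(|disc(K)|) = (2!/2^2) * (4/pi)^1 * sqrt(1316)
= 0.5 * 1.273240 * 36.276714
= 23.0945

23.0945


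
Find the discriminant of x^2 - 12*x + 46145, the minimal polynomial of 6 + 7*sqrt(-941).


The element 6 + 7*sqrt(-941) has minimal polynomial:
x^2 - 12*x + 46145
Discriminant = (-12)^2 - 4*(46145)
= 144 - 184580
= -184436

-184436


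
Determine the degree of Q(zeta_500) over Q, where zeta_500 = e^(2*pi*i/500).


The degree equals Euler's totient phi(500).
500 = 2^2 * 5^3
phi(500) = 200

200


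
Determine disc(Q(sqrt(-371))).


For K = Q(sqrt(d)) with d squarefree: disc(K) = d if d = 1 mod 4, and disc(K) = 4d if d = 2 or 3 mod 4.
Here d = -371, and d mod 4 = 1.
d = 1 mod 4 (O_K = Z[(1+sqrt(d))/2]), so disc(K) = d = -371

-371


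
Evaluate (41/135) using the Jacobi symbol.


Compute (41/135) via quadratic reciprocity:
  reciprocity: (41/135) -> +(135/41)
  reduce: (12/41)
  pull out 2: (2/41) = +1  (since 41 mod 8 = 1)
  pull out 2: (2/41) = +1  (since 41 mod 8 = 1)
  reciprocity: (3/41) -> +(41/3)
  reduce: (2/3)
  pull out 2: (2/3) = -1  (since 3 mod 8 = 3)
  (1/3) = 1
Product of signs = -1

-1


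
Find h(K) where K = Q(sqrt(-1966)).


K = Q(sqrt(-1966)). d mod 4 = 2, so D = disc(K) = 4d = -7864
h(K) equals the number of primitive reduced positive-definite forms (a, b, c) = a*x^2 + b*x*y + c*y^2 with b^2 - 4ac = D,
where reduced means |b| <= a <= c, with b >= 0 whenever |b| = a or a = c, and primitive means gcd(a, b, c) = 1.
Reduced forces 3a^2 <= |D| = 7864, so 1 <= a <= 51; b must have the parity of D, and c = (b^2 - D)/(4a) must be an integer >= a.
Enumerate a = 1..51, b in [-a, a]:
  a=1: (1, 0, 1966)  [1]
  a=2: (2, 0, 983)  [1]
  a=3..4: none
  a=5: (5, -4, 394), (5, 4, 394)  [2]
  a=6: none
  a=7: (7, -2, 281), (7, 2, 281)  [2]
  a=8..9: none
  a=10: (10, -4, 197), (10, 4, 197)  [2]
  a=11: (11, -10, 181), (11, 10, 181)  [2]
  a=12: none
  a=13: (13, -12, 154), (13, 12, 154)  [2]
  a=14: (14, -12, 143), (14, 12, 143)  [2]
  a=15..21: none
  a=22: (22, -12, 91), (22, 12, 91)  [2]
  a=23: (23, -18, 89), (23, 18, 89)  [2]
  a=24: none
  a=25: (25, -6, 79), (25, 6, 79)  [2]
  a=26: (26, -12, 77), (26, 12, 77)  [2]
  a=27..28: none
  a=29: (29, -16, 70), (29, 16, 70)  [2]
  a=30: none
  a=31: (31, -14, 65), (31, 14, 65)  [2]
  a=32..34: none
  a=35: (35, -26, 61), (35, -16, 58), (35, 16, 58), (35, 26, 61)  [4]
  a=36..40: none
  a=41: (41, -34, 55), (41, 34, 55)  [2]
  a=42..45: none
  a=46: (46, -28, 47), (46, 28, 47)  [2]
  a=47..48: none
  a=49: (49, -44, 50), (49, 44, 50)  [2]
  a=50..51: none
Total reduced forms: 1 + 1 + 2 + 2 + 2 + 2 + 2 + 2 + 2 + 2 + 2 + 2 + 2 + 2 + 4 + 2 + 2 + 2 = 36
h = 36

36


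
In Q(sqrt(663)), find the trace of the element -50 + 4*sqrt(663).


Tr(a + b*sqrt(d)) = (a + b*sqrt(d)) + (a - b*sqrt(d)) = 2a
= 2 * (-50)
= -100

-100


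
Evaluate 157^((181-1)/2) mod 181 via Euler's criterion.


p = 181 is prime and the exponent is (p-1)/2 = 90, so by Euler's criterion 157^90 = (157/181) = +1 or -1 mod 181.
Compute by square-and-multiply:
  90 = 64 + 16 + 8 + 2 (binary 1011010)
  Repeated squaring mod 181: 157^1 = 157, 157^2 = 33, 157^4 = 3, 157^8 = 9, 157^16 = 81, 157^32 = 45, 157^64 = 34
  157^90 = 157^64 * 157^16 * 157^8 * 157^2 = 34 * 81 * 9 * 33 mod 181
    34 * 81 = 2754 = 39 mod 181
    39 * 9 = 351 = 170 mod 181
    170 * 33 = 5610 = 180 mod 181
  157^90 = 180 mod 181
Result 180 = p - 1 = -1 mod 181: 157 is a quadratic non-residue mod 181. As a residue in [0, p-1] the value is 180.
157^90 mod 181 = 180

180


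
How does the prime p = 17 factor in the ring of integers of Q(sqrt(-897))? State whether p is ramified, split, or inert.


K = Q(sqrt(-897)). Since d mod 4 = 3, disc(K) = -3588.
Check p | disc: -3588 mod 17 = 16.
p does not divide disc. Compute Legendre symbol (d/p):
4^((17-1)/2) mod 17 = 1
(d/p) = 1, so p splits: (p) = P*P' with e=1, f=1, g=2.
Therefore p is split.

split


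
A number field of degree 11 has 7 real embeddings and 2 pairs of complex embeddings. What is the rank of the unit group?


By Dirichlet's unit theorem:
rank = r1 + r2 - 1
= 7 + 2 - 1
= 8

8


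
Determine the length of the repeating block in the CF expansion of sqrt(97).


Run the CF algorithm for sqrt(97).
a_0 = floor(sqrt(97)) = 9; set m_0=0, q_0=1.
Recurrence: m' = q*a - m,  q' = (d - m'^2)/q,  a' = floor((a_0 + m')/q').
  step 1: m=9, q=16, a=1
  step 2: m=7, q=3, a=5
  step 3: m=8, q=11, a=1
  step 4: m=3, q=8, a=1
  step 5: m=5, q=9, a=1
  step 6: m=4, q=9, a=1
  step 7: m=5, q=8, a=1
  step 8: m=3, q=11, a=1
  step 9: m=8, q=3, a=5
  step 10: m=7, q=16, a=1
  step 11: m=9, q=1, a=18
a_11 = 2*a_0 = 18, so the period closes here.
sqrt(97) = [9; 1, 5, 1, 1, 1, 1, 1, 1, 5, 1, 18]
Period length = 11

11


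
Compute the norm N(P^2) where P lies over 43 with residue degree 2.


N(P^a) = p^(a*f)
= 43^(2*2)
= 43^4
= 3418801

3418801


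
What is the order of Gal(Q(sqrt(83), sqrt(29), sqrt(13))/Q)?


The 3 square roots of distinct primes are multiplicatively independent over Q,
so [K:Q] = 2^3 and Gal(K/Q) is isomorphic to (Z/2Z)^3.
|Gal| = 2^3 = 8

8


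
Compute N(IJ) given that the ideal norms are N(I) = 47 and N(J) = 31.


N(IJ) = N(I) * N(J)
= 47 * 31
= 1457

1457


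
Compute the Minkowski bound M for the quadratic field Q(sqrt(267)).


d = 267, d mod 4 = 3, so disc(K) = 4d = 1068; |disc(K)| = 1068
Real quadratic field, so n = 2, s = r2 = 0, r1 = 2
M = (n!/n^n) * (4/pi)^s * sqrt(|disc(K)|) = (2!/2^2) * (4/pi)^0 * sqrt(1068)
= 0.5 * 1.000000 * 32.680269
= 16.3401

16.3401


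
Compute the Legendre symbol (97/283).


p = 283 is prime, so compute (97/283) with the reciprocity algorithm (Jacobi-symbol steps: pull out 2s via (2/n), flip via reciprocity, reduce):
  reciprocity: (97/283) -> +(283/97)
  reduce: (89/97)
  reciprocity: (89/97) -> +(97/89)
  reduce: (8/89)
  pull out 2: (2/89) = +1  (since 89 mod 8 = 1)
  pull out 2: (2/89) = +1  (since 89 mod 8 = 1)
  pull out 2: (2/89) = +1  (since 89 mod 8 = 1)
  (1/89) = 1
Product of signs = 1
(97/283) = 1

1


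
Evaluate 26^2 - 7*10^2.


x^2 - d*y^2
= 26^2 - 7*10^2
= 676 - 700
= -24

-24


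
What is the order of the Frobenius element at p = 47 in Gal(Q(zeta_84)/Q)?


The Frobenius at p in Gal(Q(zeta_n)/Q) = (Z/nZ)* is the class of p, so its order is ord_84(47), the smallest k >= 1 with 47^k = 1 mod 84.
n = 84 = 2^2 * 3 * 7, phi(84) = 24; the order divides phi(n).
Divisors of 24: 1, 2, 3, 4, 6, 8, 12, 24
Repeated squaring mod 84: 47^1 = 47, 47^2 = 25, 47^4 = 37, 47^8 = 25, 47^16 = 37
Test divisors in increasing order:
  k=1: 47^1 = 47 mod 84
  k=2: 47^2 = 25 mod 84
  k=3: 47^3 = 25 * 47 = 83 mod 84
  k=4: 47^4 = 37 mod 84
  k=6: 47^6 = 37 * 25 = 1 mod 84  <- first divisor giving 1
Order = 6

6


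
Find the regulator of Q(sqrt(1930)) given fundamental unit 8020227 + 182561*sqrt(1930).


epsilon = 8020227 + 182561*sqrt(1930)
= 1.6040e+07
R = ln(1.6040e+07)
= 16.5906

16.5906


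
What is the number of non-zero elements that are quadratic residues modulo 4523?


For prime p, the number of non-zero quadratic residues is (p-1)/2.
= (4523-1)/2
= 2261

2261


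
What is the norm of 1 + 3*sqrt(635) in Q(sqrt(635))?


N(a + b*sqrt(d)) = a^2 - d*b^2
= (1)^2 - (635)*(3)^2
= 1 - 5715
= -5714

-5714


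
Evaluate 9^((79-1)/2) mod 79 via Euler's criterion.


p = 79 is prime and the exponent is (p-1)/2 = 39, so by Euler's criterion 9^39 = (9/79) = +1 or -1 mod 79.
Compute by square-and-multiply:
  39 = 32 + 4 + 2 + 1 (binary 100111)
  Repeated squaring mod 79: 9^1 = 9, 9^2 = 2, 9^4 = 4, 9^8 = 16, 9^16 = 19, 9^32 = 45
  9^39 = 9^32 * 9^4 * 9^2 * 9^1 = 45 * 4 * 2 * 9 mod 79
    45 * 4 = 180 = 22 mod 79
    22 * 2 = 44 = 44 mod 79
    44 * 9 = 396 = 1 mod 79
  9^39 = 1 mod 79
Result 1: 9 is a quadratic residue mod 79.
9^39 mod 79 = 1

1


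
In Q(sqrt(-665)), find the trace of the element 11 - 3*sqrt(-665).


Tr(a + b*sqrt(d)) = (a + b*sqrt(d)) + (a - b*sqrt(d)) = 2a
= 2 * (11)
= 22

22


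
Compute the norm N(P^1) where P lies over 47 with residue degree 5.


N(P^a) = p^(a*f)
= 47^(1*5)
= 47^5
= 229345007

229345007


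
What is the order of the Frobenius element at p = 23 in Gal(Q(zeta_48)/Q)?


The Frobenius at p in Gal(Q(zeta_n)/Q) = (Z/nZ)* is the class of p, so its order is ord_48(23), the smallest k >= 1 with 23^k = 1 mod 48.
n = 48 = 2^4 * 3, phi(48) = 16; the order divides phi(n).
Divisors of 16: 1, 2, 4, 8, 16
Repeated squaring mod 48: 23^1 = 23, 23^2 = 1, 23^4 = 1, 23^8 = 1, 23^16 = 1
Test divisors in increasing order:
  k=1: 23^1 = 23 mod 48
  k=2: 23^2 = 1 mod 48  <- first divisor giving 1
Order = 2

2


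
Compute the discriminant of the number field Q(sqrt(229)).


For K = Q(sqrt(d)) with d squarefree: disc(K) = d if d = 1 mod 4, and disc(K) = 4d if d = 2 or 3 mod 4.
Here d = 229, and d mod 4 = 1.
d = 1 mod 4 (O_K = Z[(1+sqrt(d))/2]), so disc(K) = d = 229

229


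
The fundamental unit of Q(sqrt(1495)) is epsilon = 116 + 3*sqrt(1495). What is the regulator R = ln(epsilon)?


epsilon = 116 + 3*sqrt(1495)
= 231.9957
R = ln(231.9957)
= 5.4467

5.4467


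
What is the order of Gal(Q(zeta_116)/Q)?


|Gal(Q(zeta_116)/Q)| = phi(116)
= 56

56


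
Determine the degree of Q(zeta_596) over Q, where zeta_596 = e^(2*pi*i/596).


The degree equals Euler's totient phi(596).
596 = 2^2 * 149
phi(596) = 296

296


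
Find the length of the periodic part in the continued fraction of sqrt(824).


Run the CF algorithm for sqrt(824).
a_0 = floor(sqrt(824)) = 28; set m_0=0, q_0=1.
Recurrence: m' = q*a - m,  q' = (d - m'^2)/q,  a' = floor((a_0 + m')/q').
  step 1: m=28, q=40, a=1
  step 2: m=12, q=17, a=2
  step 3: m=22, q=20, a=2
  step 4: m=18, q=25, a=1
  step 5: m=7, q=31, a=1
  step 6: m=24, q=8, a=6
  step 7: m=24, q=31, a=1
  step 8: m=7, q=25, a=1
  step 9: m=18, q=20, a=2
  step 10: m=22, q=17, a=2
  step 11: m=12, q=40, a=1
  step 12: m=28, q=1, a=56
a_12 = 2*a_0 = 56, so the period closes here.
sqrt(824) = [28; 1, 2, 2, 1, 1, 6, 1, 1, 2, 2, 1, 56]
Period length = 12

12


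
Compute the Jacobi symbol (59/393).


Compute (59/393) via quadratic reciprocity:
  reciprocity: (59/393) -> +(393/59)
  reduce: (39/59)
  reciprocity: (39/59) -> -(59/39)
  reduce: (20/39)
  pull out 2: (2/39) = +1  (since 39 mod 8 = 7)
  pull out 2: (2/39) = +1  (since 39 mod 8 = 7)
  reciprocity: (5/39) -> +(39/5)
  reduce: (4/5)
  pull out 2: (2/5) = -1  (since 5 mod 8 = 5)
  pull out 2: (2/5) = -1  (since 5 mod 8 = 5)
  (1/5) = 1
Product of signs = -1

-1


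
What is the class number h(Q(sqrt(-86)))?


K = Q(sqrt(-86)). d mod 4 = 2, so D = disc(K) = 4d = -344
h(K) equals the number of primitive reduced positive-definite forms (a, b, c) = a*x^2 + b*x*y + c*y^2 with b^2 - 4ac = D,
where reduced means |b| <= a <= c, with b >= 0 whenever |b| = a or a = c, and primitive means gcd(a, b, c) = 1.
Reduced forces 3a^2 <= |D| = 344, so 1 <= a <= 10; b must have the parity of D, and c = (b^2 - D)/(4a) must be an integer >= a.
Enumerate a = 1..10, b in [-a, a]:
  a=1: (1, 0, 86)  [1]
  a=2: (2, 0, 43)  [1]
  a=3: (3, -2, 29), (3, 2, 29)  [2]
  a=4: none
  a=5: (5, -4, 18), (5, 4, 18)  [2]
  a=6: (6, -4, 15), (6, 4, 15)  [2]
  a=7..8: none
  a=9: (9, -4, 10), (9, 4, 10)  [2]
  a=10: none
Total reduced forms: 1 + 1 + 2 + 2 + 2 + 2 = 10
h = 10

10


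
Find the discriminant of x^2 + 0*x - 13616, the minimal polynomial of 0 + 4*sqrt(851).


The element 0 + 4*sqrt(851) has minimal polynomial:
x^2 + 0*x - 13616
Discriminant = (0)^2 - 4*(-13616)
= 0 + 54464
= 54464

54464


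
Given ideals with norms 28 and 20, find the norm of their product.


N(IJ) = N(I) * N(J)
= 28 * 20
= 560

560


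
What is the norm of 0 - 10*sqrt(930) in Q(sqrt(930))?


N(a + b*sqrt(d)) = a^2 - d*b^2
= (0)^2 - (930)*(-10)^2
= 0 - 93000
= -93000

-93000


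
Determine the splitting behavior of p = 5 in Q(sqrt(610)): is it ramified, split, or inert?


K = Q(sqrt(610)). Since d mod 4 = 2, disc(K) = 2440.
Check p | disc: 2440 mod 5 = 0.
p divides disc, so p ramifies: (p) = P^2 with e=2, f=1, g=1.
Therefore p is ramified.

ramified


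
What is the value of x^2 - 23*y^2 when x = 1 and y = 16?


x^2 - d*y^2
= 1^2 - 23*16^2
= 1 - 5888
= -5887

-5887


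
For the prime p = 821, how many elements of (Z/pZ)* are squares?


For prime p, the number of non-zero quadratic residues is (p-1)/2.
= (821-1)/2
= 410

410


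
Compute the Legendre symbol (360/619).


p = 619 is prime, so compute (360/619) with the reciprocity algorithm (Jacobi-symbol steps: pull out 2s via (2/n), flip via reciprocity, reduce):
  pull out 2: (2/619) = -1  (since 619 mod 8 = 3)
  pull out 2: (2/619) = -1  (since 619 mod 8 = 3)
  pull out 2: (2/619) = -1  (since 619 mod 8 = 3)
  reciprocity: (45/619) -> +(619/45)
  reduce: (34/45)
  pull out 2: (2/45) = -1  (since 45 mod 8 = 5)
  reciprocity: (17/45) -> +(45/17)
  reduce: (11/17)
  reciprocity: (11/17) -> +(17/11)
  reduce: (6/11)
  pull out 2: (2/11) = -1  (since 11 mod 8 = 3)
  reciprocity: (3/11) -> -(11/3)
  reduce: (2/3)
  pull out 2: (2/3) = -1  (since 3 mod 8 = 3)
  (1/3) = 1
Product of signs = -1
(360/619) = -1

-1


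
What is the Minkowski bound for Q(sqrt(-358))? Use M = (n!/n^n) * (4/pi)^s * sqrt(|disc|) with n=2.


d = -358, d mod 4 = 2, so disc(K) = 4d = -1432; |disc(K)| = 1432
Imaginary quadratic field, so n = 2, s = r2 = 1, r1 = 0
M = (n!/n^n) * (4/pi)^s * sqrt(|disc(K)|) = (2!/2^2) * (4/pi)^1 * sqrt(1432)
= 0.5 * 1.273240 * 37.841776
= 24.0908

24.0908


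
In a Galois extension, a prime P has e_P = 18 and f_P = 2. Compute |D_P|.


|D_P| = e * f
= 18 * 2
= 36

36


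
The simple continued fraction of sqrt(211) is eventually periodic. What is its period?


Run the CF algorithm for sqrt(211).
a_0 = floor(sqrt(211)) = 14; set m_0=0, q_0=1.
Recurrence: m' = q*a - m,  q' = (d - m'^2)/q,  a' = floor((a_0 + m')/q').
  step 1: m=14, q=15, a=1
  step 2: m=1, q=14, a=1
  step 3: m=13, q=3, a=9
  step 4: m=14, q=5, a=5
  step 5: m=11, q=18, a=1
  step 6: m=7, q=9, a=2
  step 7: m=11, q=10, a=2
  step 8: m=9, q=13, a=1
  step 9: m=4, q=15, a=1
  step 10: m=11, q=6, a=4
  step 11: m=13, q=7, a=3
  step 12: m=8, q=21, a=1
  step 13: m=13, q=2, a=13
  step 14: m=13, q=21, a=1
  step 15: m=8, q=7, a=3
  step 16: m=13, q=6, a=4
  step 17: m=11, q=15, a=1
  step 18: m=4, q=13, a=1
  step 19: m=9, q=10, a=2
  step 20: m=11, q=9, a=2
  step 21: m=7, q=18, a=1
  step 22: m=11, q=5, a=5
  step 23: m=14, q=3, a=9
  step 24: m=13, q=14, a=1
  step 25: m=1, q=15, a=1
  step 26: m=14, q=1, a=28
a_26 = 2*a_0 = 28, so the period closes here.
sqrt(211) = [14; 1, 1, 9, 5, 1, 2, 2, 1, 1, 4, 3, 1, 13, 1, 3, 4, 1, 1, 2, 2, 1, 5, 9, 1, 1, 28]
Period length = 26

26


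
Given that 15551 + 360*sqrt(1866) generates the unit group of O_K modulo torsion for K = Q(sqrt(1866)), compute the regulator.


epsilon = 15551 + 360*sqrt(1866)
= 31102.0000
R = ln(31102.0000)
= 10.3450

10.3450


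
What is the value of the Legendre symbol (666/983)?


p = 983 is prime, so compute (666/983) with the reciprocity algorithm (Jacobi-symbol steps: pull out 2s via (2/n), flip via reciprocity, reduce):
  pull out 2: (2/983) = +1  (since 983 mod 8 = 7)
  reciprocity: (333/983) -> +(983/333)
  reduce: (317/333)
  reciprocity: (317/333) -> +(333/317)
  reduce: (16/317)
  pull out 2: (2/317) = -1  (since 317 mod 8 = 5)
  pull out 2: (2/317) = -1  (since 317 mod 8 = 5)
  pull out 2: (2/317) = -1  (since 317 mod 8 = 5)
  pull out 2: (2/317) = -1  (since 317 mod 8 = 5)
  (1/317) = 1
Product of signs = 1
(666/983) = 1

1


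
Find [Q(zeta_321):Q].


The degree equals Euler's totient phi(321).
321 = 3 * 107
phi(321) = 212

212


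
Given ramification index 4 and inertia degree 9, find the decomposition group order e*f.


|D_P| = e * f
= 4 * 9
= 36

36


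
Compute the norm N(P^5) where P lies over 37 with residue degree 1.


N(P^a) = p^(a*f)
= 37^(5*1)
= 37^5
= 69343957

69343957


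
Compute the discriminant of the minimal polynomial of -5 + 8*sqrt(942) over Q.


The element -5 + 8*sqrt(942) has minimal polynomial:
x^2 + 10*x - 60263
Discriminant = (10)^2 - 4*(-60263)
= 100 + 241052
= 241152

241152


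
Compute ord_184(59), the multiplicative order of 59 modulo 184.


We want ord_184(59), the smallest k >= 1 with 59^k = 1 mod 184.
n = 184 = 2^3 * 23, phi(184) = 88; the order divides phi(n).
Divisors of 88: 1, 2, 4, 8, 11, 22, 44, 88
Repeated squaring mod 184: 59^1 = 59, 59^2 = 169, 59^4 = 41, 59^8 = 25, 59^16 = 73, 59^32 = 177, 59^64 = 49
Test divisors in increasing order:
  k=1: 59^1 = 59 mod 184
  k=2: 59^2 = 169 mod 184
  k=4: 59^4 = 41 mod 184
  k=8: 59^8 = 25 mod 184
  k=11: 59^11 = 25 * 169 * 59 = 139 mod 184
  k=22: 59^22 = 73 * 41 * 169 = 1 mod 184  <- first divisor giving 1
Order = 22

22


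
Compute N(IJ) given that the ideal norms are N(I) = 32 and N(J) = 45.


N(IJ) = N(I) * N(J)
= 32 * 45
= 1440

1440


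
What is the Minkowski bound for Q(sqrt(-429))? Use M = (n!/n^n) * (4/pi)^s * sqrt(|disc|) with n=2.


d = -429, d mod 4 = 3, so disc(K) = 4d = -1716; |disc(K)| = 1716
Imaginary quadratic field, so n = 2, s = r2 = 1, r1 = 0
M = (n!/n^n) * (4/pi)^s * sqrt(|disc(K)|) = (2!/2^2) * (4/pi)^1 * sqrt(1716)
= 0.5 * 1.273240 * 41.424630
= 26.3717

26.3717
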